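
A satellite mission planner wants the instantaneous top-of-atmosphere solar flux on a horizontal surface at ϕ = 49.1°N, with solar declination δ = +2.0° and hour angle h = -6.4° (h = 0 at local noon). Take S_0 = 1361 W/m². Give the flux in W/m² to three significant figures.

921 W/m²

cos θ_z = sin ϕ sin δ + cos ϕ cos δ cos h = 0.026379 + 0.650264 = 0.676643.
Flux = S_0 · cos θ_z = 1361 × 0.676643 = 920.9 W/m².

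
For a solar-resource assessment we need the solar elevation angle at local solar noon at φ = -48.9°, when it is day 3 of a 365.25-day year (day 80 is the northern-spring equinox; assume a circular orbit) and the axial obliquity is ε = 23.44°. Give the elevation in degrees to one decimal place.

Solar longitude: λ_s = 360° × (3 − 80)/365.25 = -75.893°, i.e. -75.893° + 360° = 284.107°.
sin δ = sin 23.44° × sin 284.107° = -0.38579, so δ = -22.693°.
At local noon the hour angle is zero, so the zenith angle equals |φ − δ| = |-48.9° − (-22.693°)| = 26.207°.
Elevation = 90° − 26.207° = 63.8°.

63.8°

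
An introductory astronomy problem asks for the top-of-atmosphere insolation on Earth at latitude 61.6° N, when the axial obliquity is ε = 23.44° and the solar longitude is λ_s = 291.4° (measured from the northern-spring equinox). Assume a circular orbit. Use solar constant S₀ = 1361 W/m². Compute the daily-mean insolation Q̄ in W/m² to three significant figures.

Solar declination: sin δ = sin ε · sin λ_s = sin 23.44° × sin 291.4° = -0.37036, so δ = -21.738°.
cos H₀ = −tan(+61.6°) tan(-21.738°) = 0.7374, H₀ = 0.7416 rad.
Bracket: H₀ sin φ sin δ + cos φ cos δ sin H₀ = 0.7416×0.87965×-0.37036 + 0.47562×0.92889×0.67544 = -0.241604 + 0.298408 = 0.056804.
Q̄ = (S₀/π) × [bracket] = (1361/π) × 0.056804 = 24.61 W/m².

Q̄ ≈ 24.6 W/m²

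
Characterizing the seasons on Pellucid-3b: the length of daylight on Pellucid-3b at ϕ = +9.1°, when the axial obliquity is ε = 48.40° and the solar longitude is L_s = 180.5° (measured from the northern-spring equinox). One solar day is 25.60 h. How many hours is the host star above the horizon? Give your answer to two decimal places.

12.79 h

Solar declination: sin δ = sin ε · sin L_s = sin 48.40° × sin 180.5° = -0.00653, so δ = -0.374°.
cos h₀ = −tan ϕ · tan δ = −tan(+9.1°) × tan(-0.374°) = 0.0010, so h₀ = 1.5698 rad = 89.94°.
Daylight = 2h₀/(2π) × 25.60 h = (1.5698/π) × 25.60 = 12.79 h.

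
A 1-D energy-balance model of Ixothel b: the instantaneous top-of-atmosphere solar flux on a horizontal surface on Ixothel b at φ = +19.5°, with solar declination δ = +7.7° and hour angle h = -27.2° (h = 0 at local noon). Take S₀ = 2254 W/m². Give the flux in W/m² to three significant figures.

cos θ_z = sin φ sin δ + cos φ cos δ cos h = 0.044726 + 0.830841 = 0.875567.
Flux = S₀ · cos θ_z = 2254 × 0.875567 = 1974 W/m².

1.97e+03 W/m²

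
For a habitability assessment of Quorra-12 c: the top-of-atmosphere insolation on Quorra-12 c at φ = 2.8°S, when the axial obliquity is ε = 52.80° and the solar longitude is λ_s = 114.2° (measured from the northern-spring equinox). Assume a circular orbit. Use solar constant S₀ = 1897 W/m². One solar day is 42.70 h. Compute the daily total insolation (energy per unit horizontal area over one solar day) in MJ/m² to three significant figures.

58.6 MJ/m²

Solar declination: sin δ = sin ε · sin λ_s = sin 52.80° × sin 114.2° = 0.72653, so δ = +46.596°.
cos H₀ = −tan(-2.8°) tan(+46.596°) = 0.0517, H₀ = 1.5191 rad.
Bracket: H₀ sin φ sin δ + cos φ cos δ sin H₀ = 1.5191×-0.04885×0.72653 + 0.99881×0.68713×0.99866 = -0.053914 + 0.685393 = 0.631479.
Q̄ = (S₀/π) × [bracket] = (1897/π) × 0.631479 = 381.31 W/m².
Daily total = Q̄ × 42.70 h × 3600 s/h = 381.31 × 42.70 × 3600 / 10⁶ = 58.61 MJ/m².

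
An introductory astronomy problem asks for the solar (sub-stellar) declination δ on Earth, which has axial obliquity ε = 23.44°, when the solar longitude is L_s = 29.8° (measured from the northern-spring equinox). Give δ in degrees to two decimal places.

sin δ = sin ε · sin L_s = sin 23.44° × sin 29.8° = 0.197691.
δ = arcsin(0.197691) = +11.40°.

δ = +11.40°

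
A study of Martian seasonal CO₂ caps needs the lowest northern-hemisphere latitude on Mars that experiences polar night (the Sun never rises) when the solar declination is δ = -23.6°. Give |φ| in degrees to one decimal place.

|φ| = 66.4°

Polar night requires cos H₀ = −tan φ tan δ ≥ 1, i.e. tan φ tan δ ≤ −1.
The boundary is |tan φ| · |tan δ| = 1, so |φ| = 90° − |δ| = 90° − 23.6° = 66.4° in the northern hemisphere.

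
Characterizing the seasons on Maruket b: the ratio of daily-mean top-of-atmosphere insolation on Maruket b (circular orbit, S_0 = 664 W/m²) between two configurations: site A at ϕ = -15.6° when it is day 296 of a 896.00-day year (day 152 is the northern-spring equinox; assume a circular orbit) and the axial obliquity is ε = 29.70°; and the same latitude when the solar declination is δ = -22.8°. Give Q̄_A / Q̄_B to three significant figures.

— Configuration A (ϕ=-15.6°):
Solar longitude: L_s = 360° × (296 − 152)/896.00 = 57.857°.
sin δ = sin 29.70° × sin 57.857° = 0.41952, so δ = +24.804°.
cos h₀ = −tan(-15.6°) tan(+24.804°) = 0.1290, h₀ = 1.4414 rad.
Bracket: h₀ sin ϕ sin δ + cos ϕ cos δ sin h₀ = 1.4414×-0.26892×0.41952 + 0.96316×0.90775×0.99164 = -0.162615 + 0.866999 = 0.704384.
Q̄ = (S_0/π) × [bracket] = (664/π) × 0.704384 = 148.88 W/m².
— Configuration B (ϕ=-15.6°):
cos h₀ = −tan(-15.6°) tan(-22.800°) = -0.1174, h₀ = 1.6884 rad.
Bracket: h₀ sin ϕ sin δ + cos ϕ cos δ sin h₀ = 1.6884×-0.26892×-0.38752 + 0.96316×0.92186×0.99309 = 0.175951 + 0.881763 = 1.057714.
Q̄ = (S_0/π) × [bracket] = (664/π) × 1.057714 = 223.56 W/m².
Ratio Q̄_A / Q̄_B = 148.88 / 223.56 = 0.6660.

Q̄_A / Q̄_B ≈ 0.666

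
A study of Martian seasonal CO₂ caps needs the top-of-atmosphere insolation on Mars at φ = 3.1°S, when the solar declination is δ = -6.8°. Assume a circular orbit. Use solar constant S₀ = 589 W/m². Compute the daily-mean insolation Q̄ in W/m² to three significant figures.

cos H₀ = −tan(-3.1°) tan(-6.800°) = -0.0065, H₀ = 1.5773 rad.
Bracket: H₀ sin φ sin δ + cos φ cos δ sin H₀ = 1.5773×-0.05408×-0.11840 + 0.99854×0.99297×0.99998 = 0.010100 + 0.991500 = 1.001600.
Q̄ = (S₀/π) × [bracket] = (589/π) × 1.001600 = 187.8 W/m².

Q̄ ≈ 188 W/m²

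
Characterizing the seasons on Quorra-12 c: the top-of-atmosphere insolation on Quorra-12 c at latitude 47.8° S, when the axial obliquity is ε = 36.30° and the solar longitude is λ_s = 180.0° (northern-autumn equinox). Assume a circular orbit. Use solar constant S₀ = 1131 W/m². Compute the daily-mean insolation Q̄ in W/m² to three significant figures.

Solar declination: sin δ = sin ε · sin λ_s = sin 36.30° × sin 180.0° = 0.00000, so δ = +0.000°.
cos H₀ = −tan(-47.8°) tan(+0.000°) = 0.0000, H₀ = 1.5708 rad.
Bracket: H₀ sin φ sin δ + cos φ cos δ sin H₀ = 1.5708×-0.74080×0.00000 + 0.67172×1.00000×1.00000 = -0.000000 + 0.671720 = 0.671720.
Q̄ = (S₀/π) × [bracket] = (1131/π) × 0.671720 = 241.8 W/m².

Q̄ ≈ 242 W/m²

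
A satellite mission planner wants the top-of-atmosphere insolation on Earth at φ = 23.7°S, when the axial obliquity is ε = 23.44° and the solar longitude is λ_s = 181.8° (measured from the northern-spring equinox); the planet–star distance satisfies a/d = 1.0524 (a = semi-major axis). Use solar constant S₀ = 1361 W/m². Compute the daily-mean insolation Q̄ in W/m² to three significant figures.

Solar declination: sin δ = sin ε · sin λ_s = sin 23.44° × sin 181.8° = -0.01249, so δ = -0.716°.
cos H₀ = −tan(-23.7°) tan(-0.716°) = -0.0055, H₀ = 1.5763 rad.
Bracket: H₀ sin φ sin δ + cos φ cos δ sin H₀ = 1.5763×-0.40195×-0.01249 + 0.91566×0.99992×0.99998 = 0.007914 + 0.915568 = 0.923482.
Inverse-square distance factor (a/d)² = 1.0524² = 1.107546.
Q̄ = (S₀/π) × 1.107546 × [bracket] = (1361/π) × 1.107546 × 0.923482 = 443.1 W/m².

Q̄ ≈ 443 W/m²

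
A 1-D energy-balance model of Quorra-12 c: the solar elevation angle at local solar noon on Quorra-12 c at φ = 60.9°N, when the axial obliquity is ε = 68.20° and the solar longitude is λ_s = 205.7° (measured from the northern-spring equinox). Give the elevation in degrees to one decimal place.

5.4°

Solar declination: sin δ = sin ε · sin λ_s = sin 68.20° × sin 205.7° = -0.40265, so δ = -23.744°.
At local noon the hour angle is zero, so the zenith angle equals |φ − δ| = |+60.9° − (-23.744°)| = 84.644°.
Elevation = 90° − 84.644° = 5.4°.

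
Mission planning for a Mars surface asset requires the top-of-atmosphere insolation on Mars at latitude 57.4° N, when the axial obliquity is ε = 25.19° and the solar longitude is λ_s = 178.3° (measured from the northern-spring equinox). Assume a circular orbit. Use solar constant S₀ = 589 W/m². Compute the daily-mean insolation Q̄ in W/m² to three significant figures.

Q̄ ≈ 104 W/m²

Solar declination: sin δ = sin ε · sin λ_s = sin 25.19° × sin 178.3° = 0.01263, so δ = +0.723°.
cos H₀ = −tan(+57.4°) tan(+0.723°) = -0.0197, H₀ = 1.5905 rad.
Bracket: H₀ sin φ sin δ + cos φ cos δ sin H₀ = 1.5905×0.84245×0.01263 + 0.53877×0.99992×0.99981 = 0.016923 + 0.538625 = 0.555548.
Q̄ = (S₀/π) × [bracket] = (589/π) × 0.555548 = 104.2 W/m².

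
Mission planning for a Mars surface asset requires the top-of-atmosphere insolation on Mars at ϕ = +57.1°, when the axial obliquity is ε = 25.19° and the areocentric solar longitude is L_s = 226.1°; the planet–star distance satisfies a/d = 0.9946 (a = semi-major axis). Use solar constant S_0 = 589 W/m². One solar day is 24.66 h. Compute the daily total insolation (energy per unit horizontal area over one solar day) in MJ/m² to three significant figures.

sin δ = sin 25.19° × sin 226.1° = -0.30668, so δ = -17.859°.
cos h₀ = −tan(+57.1°) tan(-17.859°) = 0.4981, h₀ = 1.0494 rad.
Bracket: h₀ sin ϕ sin δ + cos ϕ cos δ sin h₀ = 1.0494×0.83962×-0.30668 + 0.54317×0.95181×0.86714 = -0.270215 + 0.448307 = 0.178092.
Inverse-square distance factor (a/d)² = 0.9946² = 0.989229.
Q̄ = (S_0/π) × 0.989229 × [bracket] = (589/π) × 0.989229 × 0.178092 = 33.030 W/m².
Daily total = Q̄ × 24.66 h × 3600 s/h = 33.030 × 24.66 × 3600 / 10⁶ = 2.932 MJ/m².

2.93 MJ/m²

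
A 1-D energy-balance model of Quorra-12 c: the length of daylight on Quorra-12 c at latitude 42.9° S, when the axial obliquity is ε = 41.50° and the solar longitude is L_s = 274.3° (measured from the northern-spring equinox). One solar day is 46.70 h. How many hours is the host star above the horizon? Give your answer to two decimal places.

Solar declination: sin δ = sin ε · sin L_s = sin 41.50° × sin 274.3° = -0.66075, so δ = -41.357°.
cos h₀ = −tan ϕ · tan δ = −tan(-42.9°) × tan(-41.357°) = -0.8180, so h₀ = 2.5288 rad = 144.89°.
Daylight = 2h₀/(2π) × 46.70 h = (2.5288/π) × 46.70 = 37.59 h.

37.59 h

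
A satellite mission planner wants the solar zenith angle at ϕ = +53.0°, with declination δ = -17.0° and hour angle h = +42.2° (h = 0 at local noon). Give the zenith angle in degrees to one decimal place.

θ_z = 78.9°

cos θ_z = sin ϕ sin δ + cos ϕ cos δ cos h = -0.233498 + 0.426347 = 0.192849.
θ_z = arccos(0.192849) = 78.9°.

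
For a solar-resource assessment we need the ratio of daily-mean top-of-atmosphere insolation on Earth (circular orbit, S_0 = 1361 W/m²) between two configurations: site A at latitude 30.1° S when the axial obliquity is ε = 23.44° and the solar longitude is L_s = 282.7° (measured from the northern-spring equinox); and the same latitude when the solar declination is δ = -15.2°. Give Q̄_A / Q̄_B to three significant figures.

Q̄_A / Q̄_B ≈ 1.07

— Configuration A (ϕ=-30.1°):
Solar declination: sin δ = sin ε · sin L_s = sin 23.44° × sin 282.7° = -0.38806, so δ = -22.834°.
cos h₀ = −tan(-30.1°) tan(-22.834°) = -0.2441, h₀ = 1.8174 rad.
Bracket: h₀ sin ϕ sin δ + cos ϕ cos δ sin h₀ = 1.8174×-0.50151×-0.38806 + 0.86515×0.92164×0.96976 = 0.353695 + 0.773245 = 1.126940.
Q̄ = (S_0/π) × [bracket] = (1361/π) × 1.126940 = 488.21 W/m².
— Configuration B (ϕ=-30.1°):
cos h₀ = −tan(-30.1°) tan(-15.200°) = -0.1575, h₀ = 1.7290 rad.
Bracket: h₀ sin ϕ sin δ + cos ϕ cos δ sin h₀ = 1.7290×-0.50151×-0.26219 + 0.86515×0.96502×0.98752 = 0.227348 + 0.824468 = 1.051816.
Q̄ = (S_0/π) × [bracket] = (1361/π) × 1.051816 = 455.67 W/m².
Ratio Q̄_A / Q̄_B = 488.21 / 455.67 = 1.071.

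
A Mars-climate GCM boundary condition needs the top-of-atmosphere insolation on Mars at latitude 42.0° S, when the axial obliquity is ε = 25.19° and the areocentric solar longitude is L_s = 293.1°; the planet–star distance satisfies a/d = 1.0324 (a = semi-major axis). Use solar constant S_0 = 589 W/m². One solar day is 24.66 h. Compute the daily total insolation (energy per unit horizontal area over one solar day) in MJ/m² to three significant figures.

sin δ = sin 25.19° × sin 293.1° = -0.39150, so δ = -23.048°.
cos h₀ = −tan(-42.0°) tan(-23.048°) = -0.3831, h₀ = 1.9639 rad.
Bracket: h₀ sin ϕ sin δ + cos ϕ cos δ sin h₀ = 1.9639×-0.66913×-0.39150 + 0.74314×0.92018×0.92371 = 0.514472 + 0.631654 = 1.146126.
Inverse-square distance factor (a/d)² = 1.0324² = 1.065850.
Q̄ = (S_0/π) × 1.065850 × [bracket] = (589/π) × 1.065850 × 1.146126 = 229.03 W/m².
Daily total = Q̄ × 24.66 h × 3600 s/h = 229.03 × 24.66 × 3600 / 10⁶ = 20.33 MJ/m².

20.3 MJ/m²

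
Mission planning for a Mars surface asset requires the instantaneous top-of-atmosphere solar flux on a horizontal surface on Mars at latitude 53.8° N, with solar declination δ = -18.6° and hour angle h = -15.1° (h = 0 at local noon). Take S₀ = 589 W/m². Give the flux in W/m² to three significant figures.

cos θ_z = sin φ sin δ + cos φ cos δ cos h = -0.257388 + 0.540430 = 0.283042.
Flux = S₀ · cos θ_z = 589 × 0.283042 = 166.7 W/m².

167 W/m²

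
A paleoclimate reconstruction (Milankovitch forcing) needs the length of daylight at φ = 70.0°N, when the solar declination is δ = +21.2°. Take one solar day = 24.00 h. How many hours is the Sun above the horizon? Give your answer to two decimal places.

24.00 h

Sunrise equation: cos H₀ = −tan φ · tan δ = -1.0657 ≤ −1, so the Sun never sets (polar day) and H₀ = π.
Daylight = 2H₀/(2π) × 24.00 h = (3.1416/π) × 24.00 = 24.00 h.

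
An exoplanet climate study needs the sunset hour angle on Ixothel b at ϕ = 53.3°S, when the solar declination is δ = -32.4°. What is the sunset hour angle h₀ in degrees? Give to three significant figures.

cos h₀ = −tan ϕ · tan δ = −tan(-53.3°) × tan(-32.400°) = -0.8514, so h₀ = 2.5895 rad = 148.37°.

h₀ = 148°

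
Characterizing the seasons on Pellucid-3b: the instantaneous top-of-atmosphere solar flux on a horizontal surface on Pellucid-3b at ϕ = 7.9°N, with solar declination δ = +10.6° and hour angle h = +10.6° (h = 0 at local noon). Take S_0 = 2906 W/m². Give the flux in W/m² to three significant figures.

cos θ_z = sin ϕ sin δ + cos ϕ cos δ cos h = 0.025283 + 0.956993 = 0.982276.
Flux = S_0 · cos θ_z = 2906 × 0.982276 = 2854 W/m².

2.85e+03 W/m²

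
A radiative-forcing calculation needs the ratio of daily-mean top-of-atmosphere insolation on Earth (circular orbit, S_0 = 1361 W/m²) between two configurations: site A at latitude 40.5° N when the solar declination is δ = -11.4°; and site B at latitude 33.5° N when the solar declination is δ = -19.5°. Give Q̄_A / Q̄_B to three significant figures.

— Configuration A (ϕ=+40.5°):
cos h₀ = −tan(+40.5°) tan(-11.400°) = 0.1722, h₀ = 1.3977 rad.
Bracket: h₀ sin ϕ sin δ + cos ϕ cos δ sin h₀ = 1.3977×0.64945×-0.19766 + 0.76041×0.98027×0.98506 = -0.179423 + 0.734271 = 0.554848.
Q̄ = (S_0/π) × [bracket] = (1361/π) × 0.554848 = 240.37 W/m².
— Configuration B (ϕ=+33.5°):
cos h₀ = −tan(+33.5°) tan(-19.500°) = 0.2344, h₀ = 1.3342 rad.
Bracket: h₀ sin ϕ sin δ + cos ϕ cos δ sin h₀ = 1.3342×0.55194×-0.33381 + 0.83389×0.94264×0.97214 = -0.245817 + 0.764158 = 0.518341.
Q̄ = (S_0/π) × [bracket] = (1361/π) × 0.518341 = 224.56 W/m².
Ratio Q̄_A / Q̄_B = 240.37 / 224.56 = 1.070.

Q̄_A / Q̄_B ≈ 1.07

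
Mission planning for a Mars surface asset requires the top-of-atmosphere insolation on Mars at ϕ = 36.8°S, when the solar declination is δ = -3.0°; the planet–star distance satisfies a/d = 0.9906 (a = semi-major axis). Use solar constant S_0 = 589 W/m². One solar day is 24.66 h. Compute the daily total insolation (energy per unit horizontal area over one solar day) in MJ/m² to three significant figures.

13.9 MJ/m²

cos h₀ = −tan(-36.8°) tan(-3.000°) = -0.0392, h₀ = 1.6100 rad.
Bracket: h₀ sin ϕ sin δ + cos ϕ cos δ sin h₀ = 1.6100×-0.59902×-0.05234 + 0.80073×0.99863×0.99923 = 0.050478 + 0.799017 = 0.849495.
Inverse-square distance factor (a/d)² = 0.9906² = 0.981288.
Q̄ = (S_0/π) × 0.981288 × [bracket] = (589/π) × 0.981288 × 0.849495 = 156.29 W/m².
Daily total = Q̄ × 24.66 h × 3600 s/h = 156.29 × 24.66 × 3600 / 10⁶ = 13.87 MJ/m².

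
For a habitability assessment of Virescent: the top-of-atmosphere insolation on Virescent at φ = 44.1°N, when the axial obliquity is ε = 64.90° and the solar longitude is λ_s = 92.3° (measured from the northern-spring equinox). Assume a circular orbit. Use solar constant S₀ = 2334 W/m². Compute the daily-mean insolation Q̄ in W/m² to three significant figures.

Q̄ ≈ 1.47e+03 W/m²

Solar declination: sin δ = sin ε · sin λ_s = sin 64.90° × sin 92.3° = 0.90484, so δ = +64.802°.
cos H₀ = −tan(+44.1°) tan(+64.802°) = -2.0595 ≤ −1 ⇒ polar day, H₀ = π.
Bracket: H₀ sin φ sin δ + cos φ cos δ sin H₀ = 3.1416×0.69591×0.90484 + 0.71813×0.42575×0.00000 = 1.978225 + 0.000000 = 1.978225.
Q̄ = (S₀/π) × [bracket] = (2334/π) × 1.978225 = 1470 W/m².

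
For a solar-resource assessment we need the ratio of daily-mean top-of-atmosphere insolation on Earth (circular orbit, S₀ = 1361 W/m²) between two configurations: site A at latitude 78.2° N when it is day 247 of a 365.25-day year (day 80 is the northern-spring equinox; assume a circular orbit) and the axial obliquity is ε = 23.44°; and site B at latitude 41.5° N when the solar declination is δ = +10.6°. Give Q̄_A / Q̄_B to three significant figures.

— Configuration A (φ=+78.2°):
Solar longitude: λ_s = 360° × (247 − 80)/365.25 = 164.600°.
sin δ = sin 23.44° × sin 164.600° = 0.10564, so δ = +6.064°.
cos H₀ = −tan(+78.2°) tan(+6.064°) = -0.5085, H₀ = 2.1042 rad.
Bracket: H₀ sin φ sin δ + cos φ cos δ sin H₀ = 2.1042×0.97887×0.10564 + 0.20450×0.99440×0.86106 = 0.217591 + 0.175101 = 0.392692.
Q̄ = (S₀/π) × [bracket] = (1361/π) × 0.392692 = 170.12 W/m².
— Configuration B (φ=+41.5°):
cos H₀ = −tan(+41.5°) tan(+10.600°) = -0.1656, H₀ = 1.7371 rad.
Bracket: H₀ sin φ sin δ + cos φ cos δ sin H₀ = 1.7371×0.66262×0.18395 + 0.74896×0.98294×0.98620 = 0.211733 + 0.726023 = 0.937756.
Q̄ = (S₀/π) × [bracket] = (1361/π) × 0.937756 = 406.25 W/m².
Ratio Q̄_A / Q̄_B = 170.12 / 406.25 = 0.4188.

Q̄_A / Q̄_B ≈ 0.419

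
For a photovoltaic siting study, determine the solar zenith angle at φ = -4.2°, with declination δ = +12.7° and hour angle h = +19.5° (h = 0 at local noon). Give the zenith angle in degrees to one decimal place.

θ_z = 25.7°

cos θ_z = sin φ sin δ + cos φ cos δ cos h = -0.016101 + 0.917110 = 0.901009.
θ_z = arccos(0.901009) = 25.7°.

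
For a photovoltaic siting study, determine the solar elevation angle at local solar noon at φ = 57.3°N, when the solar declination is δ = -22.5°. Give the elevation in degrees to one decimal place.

10.2°

At local noon the hour angle is zero, so the zenith angle equals |φ − δ| = |+57.3° − (-22.500°)| = 79.800°.
Elevation = 90° − 79.800° = 10.2°.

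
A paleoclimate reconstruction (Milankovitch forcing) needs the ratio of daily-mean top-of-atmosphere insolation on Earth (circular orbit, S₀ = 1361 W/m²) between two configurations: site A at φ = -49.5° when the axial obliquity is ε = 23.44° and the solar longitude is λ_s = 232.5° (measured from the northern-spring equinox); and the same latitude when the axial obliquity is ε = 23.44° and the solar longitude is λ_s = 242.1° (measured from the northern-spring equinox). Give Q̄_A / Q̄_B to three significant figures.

— Configuration A (φ=-49.5°):
Solar declination: sin δ = sin ε · sin λ_s = sin 23.44° × sin 232.5° = -0.31559, so δ = -18.396°.
cos H₀ = −tan(-49.5°) tan(-18.396°) = -0.3894, H₀ = 1.9708 rad.
Bracket: H₀ sin φ sin δ + cos φ cos δ sin H₀ = 1.9708×-0.76041×-0.31559 + 0.64945×0.94890×0.92107 = 0.472948 + 0.567621 = 1.040569.
Q̄ = (S₀/π) × [bracket] = (1361/π) × 1.040569 = 450.80 W/m².
— Configuration B (φ=-49.5°):
Solar declination: sin δ = sin ε · sin λ_s = sin 23.44° × sin 242.1° = -0.35155, so δ = -20.582°.
cos H₀ = −tan(-49.5°) tan(-20.582°) = -0.4397, H₀ = 2.0260 rad.
Bracket: H₀ sin φ sin δ + cos φ cos δ sin H₀ = 2.0260×-0.76041×-0.35155 + 0.64945×0.93617×0.89815 = 0.541595 + 0.546071 = 1.087666.
Q̄ = (S₀/π) × [bracket] = (1361/π) × 1.087666 = 471.20 W/m².
Ratio Q̄_A / Q̄_B = 450.80 / 471.20 = 0.9567.

Q̄_A / Q̄_B ≈ 0.957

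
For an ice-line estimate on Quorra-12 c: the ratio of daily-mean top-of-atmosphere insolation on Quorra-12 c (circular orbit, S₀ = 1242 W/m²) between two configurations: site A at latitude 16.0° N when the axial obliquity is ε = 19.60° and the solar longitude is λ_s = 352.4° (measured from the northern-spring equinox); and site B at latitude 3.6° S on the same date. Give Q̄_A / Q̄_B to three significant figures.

Q̄_A / Q̄_B ≈ 0.940

— Configuration A (φ=+16.0°):
Solar declination: sin δ = sin ε · sin λ_s = sin 19.60° × sin 352.4° = -0.04437, so δ = -2.543°.
cos H₀ = −tan(+16.0°) tan(-2.543°) = 0.0127, H₀ = 1.5581 rad.
Bracket: H₀ sin φ sin δ + cos φ cos δ sin H₀ = 1.5581×0.27564×-0.04437 + 0.96126×0.99902×0.99992 = -0.019056 + 0.960241 = 0.941185.
Q̄ = (S₀/π) × [bracket] = (1242/π) × 0.941185 = 372.09 W/m².
— Configuration B (φ=-3.6°):
cos H₀ = −tan(-3.6°) tan(-2.543°) = -0.0028, H₀ = 1.5736 rad.
Bracket: H₀ sin φ sin δ + cos φ cos δ sin H₀ = 1.5736×-0.06279×-0.04437 + 0.99803×0.99902×1.00000 = 0.004384 + 0.997052 = 1.001436.
Q̄ = (S₀/π) × [bracket] = (1242/π) × 1.001436 = 395.91 W/m².
Ratio Q̄_A / Q̄_B = 372.09 / 395.91 = 0.9398.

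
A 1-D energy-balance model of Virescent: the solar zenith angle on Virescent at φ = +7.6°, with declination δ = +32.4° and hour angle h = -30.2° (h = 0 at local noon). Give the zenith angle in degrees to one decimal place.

cos θ_z = sin φ sin δ + cos φ cos δ cos h = 0.070867 + 0.723321 = 0.794188.
θ_z = arccos(0.794188) = 37.4°.

θ_z = 37.4°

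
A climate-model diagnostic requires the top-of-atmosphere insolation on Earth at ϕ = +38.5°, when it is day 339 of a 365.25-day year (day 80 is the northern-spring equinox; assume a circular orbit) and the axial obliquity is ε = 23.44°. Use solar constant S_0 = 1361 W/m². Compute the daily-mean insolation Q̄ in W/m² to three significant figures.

Q̄ ≈ 167 W/m²

Solar longitude: L_s = 360° × (339 − 80)/365.25 = 255.277°.
sin δ = sin 23.44° × sin 255.277° = -0.38473, so δ = -22.627°.
cos h₀ = −tan(+38.5°) tan(-22.627°) = 0.3315, h₀ = 1.2329 rad.
Bracket: h₀ sin ϕ sin δ + cos ϕ cos δ sin h₀ = 1.2329×0.62251×-0.38473 + 0.78261×0.92303×0.94344 = -0.295277 + 0.681515 = 0.386238.
Q̄ = (S_0/π) × [bracket] = (1361/π) × 0.386238 = 167.3 W/m².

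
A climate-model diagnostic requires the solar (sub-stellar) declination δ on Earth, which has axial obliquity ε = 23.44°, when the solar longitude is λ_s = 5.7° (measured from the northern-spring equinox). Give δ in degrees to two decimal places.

δ = +2.26°

sin δ = sin ε · sin λ_s = sin 23.44° × sin 5.7° = 0.039508.
δ = arcsin(0.039508) = +2.26°.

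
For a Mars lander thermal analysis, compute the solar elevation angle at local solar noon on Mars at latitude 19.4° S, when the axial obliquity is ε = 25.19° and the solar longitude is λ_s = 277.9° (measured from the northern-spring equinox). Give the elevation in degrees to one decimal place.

84.5°

Solar declination: sin δ = sin ε · sin λ_s = sin 25.19° × sin 277.9° = -0.42158, so δ = -24.935°.
At local noon the hour angle is zero, so the zenith angle equals |φ − δ| = |-19.4° − (-24.935°)| = 5.535°.
Elevation = 90° − 5.535° = 84.5°.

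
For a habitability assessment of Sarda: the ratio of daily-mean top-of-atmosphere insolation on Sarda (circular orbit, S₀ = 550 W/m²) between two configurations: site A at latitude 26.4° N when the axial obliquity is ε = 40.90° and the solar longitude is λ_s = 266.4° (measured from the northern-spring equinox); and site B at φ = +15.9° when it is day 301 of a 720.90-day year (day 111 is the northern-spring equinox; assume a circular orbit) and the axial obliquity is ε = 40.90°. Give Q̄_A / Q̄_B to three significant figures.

— Configuration A (φ=+26.4°):
Solar declination: sin δ = sin ε · sin λ_s = sin 40.90° × sin 266.4° = -0.65345, so δ = -40.802°.
cos H₀ = −tan(+26.4°) tan(-40.802°) = 0.4285, H₀ = 1.1279 rad.
Bracket: H₀ sin φ sin δ + cos φ cos δ sin H₀ = 1.1279×0.44464×-0.65345 + 0.89571×0.75697×0.90353 = -0.327711 + 0.612616 = 0.284905.
Q̄ = (S₀/π) × [bracket] = (550/π) × 0.284905 = 49.878 W/m².
— Configuration B (φ=+15.9°):
Solar longitude: λ_s = 360° × (301 − 111)/720.90 = 94.881°.
sin δ = sin 40.90° × sin 94.881° = 0.65237, so δ = +40.720°.
cos H₀ = −tan(+15.9°) tan(+40.720°) = -0.2452, H₀ = 1.8185 rad.
Bracket: H₀ sin φ sin δ + cos φ cos δ sin H₀ = 1.8185×0.27396×0.65237 + 0.96174×0.75790×0.96947 = 0.325008 + 0.706649 = 1.031657.
Q̄ = (S₀/π) × [bracket] = (550/π) × 1.031657 = 180.61 W/m².
Ratio Q̄_A / Q̄_B = 49.878 / 180.61 = 0.2762.

Q̄_A / Q̄_B ≈ 0.276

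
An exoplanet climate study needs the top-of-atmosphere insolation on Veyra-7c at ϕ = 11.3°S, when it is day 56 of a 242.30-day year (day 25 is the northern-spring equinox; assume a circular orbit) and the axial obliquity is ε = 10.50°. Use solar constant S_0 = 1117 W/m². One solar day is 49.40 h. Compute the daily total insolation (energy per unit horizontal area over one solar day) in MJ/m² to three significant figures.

Solar longitude: L_s = 360° × (56 − 25)/242.30 = 46.059°.
sin δ = sin 10.50° × sin 46.059° = 0.13122, so δ = +7.540°.
cos h₀ = −tan(-11.3°) tan(+7.540°) = 0.0264, h₀ = 1.5443 rad.
Bracket: h₀ sin ϕ sin δ + cos ϕ cos δ sin h₀ = 1.5443×-0.19595×0.13122 + 0.98061×0.99135×0.99965 = -0.039708 + 0.971787 = 0.932079.
Q̄ = (S_0/π) × [bracket] = (1117/π) × 0.932079 = 331.40 W/m².
Daily total = Q̄ × 49.40 h × 3600 s/h = 331.40 × 49.40 × 3600 / 10⁶ = 58.94 MJ/m².

58.9 MJ/m²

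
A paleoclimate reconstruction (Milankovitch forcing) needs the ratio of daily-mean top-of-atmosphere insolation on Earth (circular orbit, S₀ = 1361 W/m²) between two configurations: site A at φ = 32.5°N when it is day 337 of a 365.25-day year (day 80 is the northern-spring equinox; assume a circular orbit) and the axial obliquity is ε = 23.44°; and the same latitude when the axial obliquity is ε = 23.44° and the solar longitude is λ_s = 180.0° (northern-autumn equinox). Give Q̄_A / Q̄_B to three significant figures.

Q̄_A / Q̄_B ≈ 0.575

— Configuration A (φ=+32.5°):
Solar longitude: λ_s = 360° × (337 − 80)/365.25 = 253.306°.
sin δ = sin 23.44° × sin 253.306° = -0.38102, so δ = -22.397°.
cos H₀ = −tan(+32.5°) tan(-22.397°) = 0.2625, H₀ = 1.3051 rad.
Bracket: H₀ sin φ sin δ + cos φ cos δ sin H₀ = 1.3051×0.53730×-0.38102 + 0.84339×0.92457×0.96492 = -0.267183 + 0.752419 = 0.485236.
Q̄ = (S₀/π) × [bracket] = (1361/π) × 0.485236 = 210.21 W/m².
— Configuration B (φ=+32.5°):
Solar declination: sin δ = sin ε · sin λ_s = sin 23.44° × sin 180.0° = 0.00000, so δ = +0.000°.
cos H₀ = −tan(+32.5°) tan(+0.000°) = -0.0000, H₀ = 1.5708 rad.
Bracket: H₀ sin φ sin δ + cos φ cos δ sin H₀ = 1.5708×0.53730×0.00000 + 0.84339×1.00000×1.00000 = 0.000000 + 0.843390 = 0.843390.
Q̄ = (S₀/π) × [bracket] = (1361/π) × 0.843390 = 365.37 W/m².
Ratio Q̄_A / Q̄_B = 210.21 / 365.37 = 0.5753.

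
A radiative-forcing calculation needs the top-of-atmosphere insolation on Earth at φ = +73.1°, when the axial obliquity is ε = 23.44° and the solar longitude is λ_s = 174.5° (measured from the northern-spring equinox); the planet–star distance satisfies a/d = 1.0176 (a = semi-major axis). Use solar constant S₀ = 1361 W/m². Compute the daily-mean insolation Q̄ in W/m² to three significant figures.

Q̄ ≈ 157 W/m²

Solar declination: sin δ = sin ε · sin λ_s = sin 23.44° × sin 174.5° = 0.03813, so δ = +2.185°.
cos H₀ = −tan(+73.1°) tan(+2.185°) = -0.1256, H₀ = 1.6967 rad.
Bracket: H₀ sin φ sin δ + cos φ cos δ sin H₀ = 1.6967×0.95681×0.03813 + 0.29070×0.99927×0.99208 = 0.061901 + 0.288187 = 0.350088.
Inverse-square distance factor (a/d)² = 1.0176² = 1.035510.
Q̄ = (S₀/π) × 1.035510 × [bracket] = (1361/π) × 1.035510 × 0.350088 = 157.1 W/m².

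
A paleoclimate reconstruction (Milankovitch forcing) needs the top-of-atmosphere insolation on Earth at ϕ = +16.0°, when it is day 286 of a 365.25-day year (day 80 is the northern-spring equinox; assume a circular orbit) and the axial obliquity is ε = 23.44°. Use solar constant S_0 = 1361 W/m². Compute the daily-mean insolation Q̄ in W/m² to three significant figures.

Solar longitude: L_s = 360° × (286 − 80)/365.25 = 203.039°.
sin δ = sin 23.44° × sin 203.039° = -0.15568, so δ = -8.956°.
cos h₀ = −tan(+16.0°) tan(-8.956°) = 0.0452, h₀ = 1.5256 rad.
Bracket: h₀ sin ϕ sin δ + cos ϕ cos δ sin h₀ = 1.5256×0.27564×-0.15568 + 0.96126×0.98781×0.99898 = -0.065466 + 0.948574 = 0.883108.
Q̄ = (S_0/π) × [bracket] = (1361/π) × 0.883108 = 382.6 W/m².

Q̄ ≈ 383 W/m²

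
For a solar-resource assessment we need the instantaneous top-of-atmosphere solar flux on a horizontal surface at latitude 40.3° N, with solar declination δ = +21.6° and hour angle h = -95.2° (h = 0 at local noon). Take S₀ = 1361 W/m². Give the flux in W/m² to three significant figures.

cos θ_z = sin φ sin δ + cos φ cos δ cos h = 0.238099 + -0.064269 = 0.173830.
Flux = S₀ · cos θ_z = 1361 × 0.173830 = 236.6 W/m².

237 W/m²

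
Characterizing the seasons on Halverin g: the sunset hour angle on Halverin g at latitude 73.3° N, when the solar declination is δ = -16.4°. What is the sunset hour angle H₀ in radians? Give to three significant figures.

cos H₀ = −tan φ · tan δ = −tan(+73.3°) × tan(-16.400°) = 0.9810, so H₀ = 0.1952 rad = 11.18°.

H₀ = 0.195 rad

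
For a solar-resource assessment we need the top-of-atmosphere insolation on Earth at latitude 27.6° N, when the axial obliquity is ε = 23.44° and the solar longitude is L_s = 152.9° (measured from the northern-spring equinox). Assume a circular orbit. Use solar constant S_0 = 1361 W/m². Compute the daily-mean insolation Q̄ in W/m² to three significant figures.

Solar declination: sin δ = sin ε · sin L_s = sin 23.44° × sin 152.9° = 0.18121, so δ = +10.440°.
cos h₀ = −tan(+27.6°) tan(+10.440°) = -0.0963, h₀ = 1.6673 rad.
Bracket: h₀ sin ϕ sin δ + cos ϕ cos δ sin h₀ = 1.6673×0.46330×0.18121 + 0.88620×0.98344×0.99535 = 0.139977 + 0.867472 = 1.007449.
Q̄ = (S_0/π) × [bracket] = (1361/π) × 1.007449 = 436.4 W/m².

Q̄ ≈ 436 W/m²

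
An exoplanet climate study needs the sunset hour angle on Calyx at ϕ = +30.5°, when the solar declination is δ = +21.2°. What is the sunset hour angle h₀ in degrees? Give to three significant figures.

h₀ = 103°

cos h₀ = −tan ϕ · tan δ = −tan(+30.5°) × tan(+21.200°) = -0.2285, so h₀ = 1.8013 rad = 103.21°.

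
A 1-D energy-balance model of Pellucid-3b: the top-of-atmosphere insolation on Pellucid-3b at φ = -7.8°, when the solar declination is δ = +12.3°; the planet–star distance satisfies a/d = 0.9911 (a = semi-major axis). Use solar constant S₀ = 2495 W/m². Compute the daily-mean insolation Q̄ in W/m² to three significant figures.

Q̄ ≈ 720 W/m²

cos H₀ = −tan(-7.8°) tan(+12.300°) = 0.0299, H₀ = 1.5409 rad.
Bracket: H₀ sin φ sin δ + cos φ cos δ sin H₀ = 1.5409×-0.13572×0.21303 + 0.99075×0.97705×0.99955 = -0.044551 + 0.967577 = 0.923026.
Inverse-square distance factor (a/d)² = 0.9911² = 0.982279.
Q̄ = (S₀/π) × 0.982279 × [bracket] = (2495/π) × 0.982279 × 0.923026 = 720.1 W/m².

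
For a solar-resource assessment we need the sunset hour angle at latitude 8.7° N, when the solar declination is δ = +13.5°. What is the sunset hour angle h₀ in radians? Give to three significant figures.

h₀ = 1.61 rad

cos h₀ = −tan ϕ · tan δ = −tan(+8.7°) × tan(+13.500°) = -0.0367, so h₀ = 1.6075 rad = 92.11°.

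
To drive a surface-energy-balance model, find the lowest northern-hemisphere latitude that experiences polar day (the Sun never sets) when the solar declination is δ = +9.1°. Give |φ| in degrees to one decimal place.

Polar day requires cos H₀ = −tan φ tan δ ≤ −1, i.e. tan φ tan δ ≥ 1.
The boundary is |tan φ| · |tan δ| = 1, so |φ| = 90° − |δ| = 90° − 9.1° = 80.9° in the northern hemisphere.

|φ| = 80.9°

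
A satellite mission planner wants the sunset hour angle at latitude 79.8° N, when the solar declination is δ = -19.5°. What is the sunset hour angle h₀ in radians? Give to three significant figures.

h₀ = 0.00 rad

cos h₀ = −tan ϕ · tan δ = 1.9681 ≥ 1, so the Sun never rises (polar night) and h₀ = 0.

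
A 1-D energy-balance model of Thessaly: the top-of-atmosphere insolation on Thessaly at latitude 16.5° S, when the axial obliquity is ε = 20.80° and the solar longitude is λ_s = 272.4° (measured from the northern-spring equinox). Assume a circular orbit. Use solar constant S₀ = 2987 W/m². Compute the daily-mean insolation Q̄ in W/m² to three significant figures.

Solar declination: sin δ = sin ε · sin λ_s = sin 20.80° × sin 272.4° = -0.35480, so δ = -20.781°.
cos H₀ = −tan(-16.5°) tan(-20.781°) = -0.1124, H₀ = 1.6834 rad.
Bracket: H₀ sin φ sin δ + cos φ cos δ sin H₀ = 1.6834×-0.28402×-0.35480 + 0.95882×0.93494×0.99366 = 0.169637 + 0.890756 = 1.060393.
Q̄ = (S₀/π) × [bracket] = (2987/π) × 1.060393 = 1008 W/m².

Q̄ ≈ 1.01e+03 W/m²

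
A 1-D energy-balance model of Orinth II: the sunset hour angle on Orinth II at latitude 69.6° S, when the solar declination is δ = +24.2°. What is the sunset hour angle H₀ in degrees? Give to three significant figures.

H₀ = 0.00°

cos H₀ = −tan φ · tan δ = 1.2084 ≥ 1, so the host star never rises (polar night) and H₀ = 0.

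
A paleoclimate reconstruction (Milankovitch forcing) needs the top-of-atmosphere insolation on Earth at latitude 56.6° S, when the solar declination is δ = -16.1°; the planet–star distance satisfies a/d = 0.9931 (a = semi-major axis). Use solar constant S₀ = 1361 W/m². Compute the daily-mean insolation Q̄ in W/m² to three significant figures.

cos H₀ = −tan(-56.6°) tan(-16.100°) = -0.4377, H₀ = 2.0239 rad.
Bracket: H₀ sin φ sin δ + cos φ cos δ sin H₀ = 2.0239×-0.83485×-0.27731 + 0.55048×0.96078×0.89910 = 0.468558 + 0.475525 = 0.944083.
Inverse-square distance factor (a/d)² = 0.9931² = 0.986248.
Q̄ = (S₀/π) × 0.986248 × [bracket] = (1361/π) × 0.986248 × 0.944083 = 403.4 W/m².

Q̄ ≈ 403 W/m²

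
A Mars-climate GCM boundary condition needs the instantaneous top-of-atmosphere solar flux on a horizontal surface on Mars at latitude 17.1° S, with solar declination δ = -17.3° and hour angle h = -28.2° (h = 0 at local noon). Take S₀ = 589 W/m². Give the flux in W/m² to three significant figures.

cos θ_z = sin φ sin δ + cos φ cos δ cos h = 0.087440 + 0.804237 = 0.891677.
Flux = S₀ · cos θ_z = 589 × 0.891677 = 525.2 W/m².

525 W/m²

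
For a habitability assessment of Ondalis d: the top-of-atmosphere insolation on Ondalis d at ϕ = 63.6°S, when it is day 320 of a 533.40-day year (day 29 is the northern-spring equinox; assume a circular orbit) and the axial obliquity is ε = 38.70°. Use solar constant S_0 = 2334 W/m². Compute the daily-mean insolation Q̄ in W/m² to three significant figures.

Solar longitude: L_s = 360° × (320 − 29)/533.40 = 196.400°.
sin δ = sin 38.70° × sin 196.400° = -0.17654, so δ = -10.168°.
cos h₀ = −tan(-63.6°) tan(-10.168°) = -0.3613, h₀ = 1.9405 rad.
Bracket: h₀ sin ϕ sin δ + cos ϕ cos δ sin h₀ = 1.9405×-0.89571×-0.17654 + 0.44464×0.98429×0.93245 = 0.306849 + 0.408091 = 0.714940.
Q̄ = (S_0/π) × [bracket] = (2334/π) × 0.714940 = 531.2 W/m².

Q̄ ≈ 531 W/m²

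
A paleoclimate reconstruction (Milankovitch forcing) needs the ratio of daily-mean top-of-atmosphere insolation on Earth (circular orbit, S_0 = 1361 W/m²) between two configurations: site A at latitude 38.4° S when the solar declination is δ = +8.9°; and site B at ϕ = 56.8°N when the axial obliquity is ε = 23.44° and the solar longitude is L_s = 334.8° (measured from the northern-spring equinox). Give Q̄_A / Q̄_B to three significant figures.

Q̄_A / Q̄_B ≈ 1.87

— Configuration A (ϕ=-38.4°):
cos h₀ = −tan(-38.4°) tan(+8.900°) = 0.1241, h₀ = 1.4464 rad.
Bracket: h₀ sin ϕ sin δ + cos ϕ cos δ sin h₀ = 1.4464×-0.62115×0.15471 + 0.78369×0.98796×0.99227 = -0.138996 + 0.768269 = 0.629273.
Q̄ = (S_0/π) × [bracket] = (1361/π) × 0.629273 = 272.61 W/m².
— Configuration B (ϕ=+56.8°):
Solar declination: sin δ = sin ε · sin L_s = sin 23.44° × sin 334.8° = -0.16937, so δ = -9.751°.
cos h₀ = −tan(+56.8°) tan(-9.751°) = 0.2626, h₀ = 1.3051 rad.
Bracket: h₀ sin ϕ sin δ + cos ϕ cos δ sin h₀ = 1.3051×0.83676×-0.16937 + 0.54756×0.98555×0.96490 = -0.184961 + 0.520706 = 0.335745.
Q̄ = (S_0/π) × [bracket] = (1361/π) × 0.335745 = 145.45 W/m².
Ratio Q̄_A / Q̄_B = 272.61 / 145.45 = 1.874.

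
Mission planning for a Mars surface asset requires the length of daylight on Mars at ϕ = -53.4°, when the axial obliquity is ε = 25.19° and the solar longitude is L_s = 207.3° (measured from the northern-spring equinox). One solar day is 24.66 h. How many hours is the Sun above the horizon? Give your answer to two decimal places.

Solar declination: sin δ = sin ε · sin L_s = sin 25.19° × sin 207.3° = -0.19521, so δ = -11.257°.
cos h₀ = −tan ϕ · tan δ = −tan(-53.4°) × tan(-11.257°) = -0.2680, so h₀ = 1.8421 rad = 105.55°.
Daylight = 2h₀/(2π) × 24.66 h = (1.8421/π) × 24.66 = 14.46 h.

14.46 h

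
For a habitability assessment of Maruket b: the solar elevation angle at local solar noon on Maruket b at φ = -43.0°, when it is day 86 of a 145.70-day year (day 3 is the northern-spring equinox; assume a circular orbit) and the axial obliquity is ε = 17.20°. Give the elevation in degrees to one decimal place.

54.2°

Solar longitude: λ_s = 360° × (86 − 3)/145.70 = 205.079°.
sin δ = sin 17.20° × sin 205.079° = -0.12534, so δ = -7.200°.
At local noon the hour angle is zero, so the zenith angle equals |φ − δ| = |-43.0° − (-7.200°)| = 35.800°.
Elevation = 90° − 35.800° = 54.2°.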